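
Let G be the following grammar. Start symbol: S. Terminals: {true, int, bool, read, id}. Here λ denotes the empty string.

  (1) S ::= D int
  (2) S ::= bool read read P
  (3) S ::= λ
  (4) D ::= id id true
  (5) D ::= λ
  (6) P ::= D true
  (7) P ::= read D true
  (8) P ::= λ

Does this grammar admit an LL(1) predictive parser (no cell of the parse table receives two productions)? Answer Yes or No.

FIRST(S) = {λ, bool, id, int}
FIRST(D) = {λ, id}
FIRST(P) = {λ, id, read, true}
FOLLOW(S) = {$}
FOLLOW(D) = {int, true}
FOLLOW(P) = {$}
Each cell of M receives at most one production.

Yes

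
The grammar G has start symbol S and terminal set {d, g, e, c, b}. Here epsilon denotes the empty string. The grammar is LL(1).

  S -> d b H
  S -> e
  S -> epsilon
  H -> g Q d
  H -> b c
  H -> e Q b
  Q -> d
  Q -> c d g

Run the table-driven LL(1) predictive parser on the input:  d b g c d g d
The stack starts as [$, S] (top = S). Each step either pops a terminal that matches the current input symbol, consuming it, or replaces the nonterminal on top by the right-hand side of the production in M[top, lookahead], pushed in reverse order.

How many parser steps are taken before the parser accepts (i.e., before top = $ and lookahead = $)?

10

      Stack      Input            Action
   1  $ S        d b g c d g d $  expand S -> d b H
   2  $ H b d    d b g c d g d $  match d
   3  $ H b      b g c d g d $    match b
   4  $ H        g c d g d $      expand H -> g Q d
   5  $ d Q g    g c d g d $      match g
   6  $ d Q      c d g d $        expand Q -> c d g
   7  $ d g d c  c d g d $        match c
   8  $ d g d    d g d $          match d
   9  $ d g      g d $            match g
  10  $ d        d $              match d
Accept reached after 10 steps.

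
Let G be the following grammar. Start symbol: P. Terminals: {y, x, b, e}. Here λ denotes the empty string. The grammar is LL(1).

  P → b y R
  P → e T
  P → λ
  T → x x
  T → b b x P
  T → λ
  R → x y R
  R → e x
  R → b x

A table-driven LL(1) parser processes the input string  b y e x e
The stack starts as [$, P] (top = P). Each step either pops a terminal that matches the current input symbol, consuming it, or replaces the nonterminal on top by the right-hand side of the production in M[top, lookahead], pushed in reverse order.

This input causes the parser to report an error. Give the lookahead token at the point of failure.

step 1: stack=$ P  input=b y e x e $  — expand P → b y R
step 2: stack=$ R y b  input=b y e x e $  — match b
step 3: stack=$ R y  input=y e x e $  — match y
step 4: stack=$ R  input=e x e $  — expand R → e x
step 5: stack=$ x e  input=e x e $  — match e
step 6: stack=$ x  input=x e $  — match x
step 7: stack=$  input=e $  — error: stack empty but input remains

e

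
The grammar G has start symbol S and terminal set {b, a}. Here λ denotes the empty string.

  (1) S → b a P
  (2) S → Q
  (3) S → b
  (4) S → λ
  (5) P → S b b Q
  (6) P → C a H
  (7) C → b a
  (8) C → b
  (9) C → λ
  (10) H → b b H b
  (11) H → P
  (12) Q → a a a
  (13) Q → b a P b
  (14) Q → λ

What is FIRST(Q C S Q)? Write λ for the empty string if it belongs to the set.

FIRST(C) = {λ, b}
FIRST(Q) = {λ, a, b}
FIRST(S) = {λ, a, b}  (via Q)
FIRST(P) = {a, b}  (via S b b Q, C a H)
FIRST(H) = {a, b}  (via P)
FIRST(Q C S Q): take FIRST of each symbol in turn, carrying on past any symbol whose FIRST contains λ; result {λ, a, b}.

{λ, a, b}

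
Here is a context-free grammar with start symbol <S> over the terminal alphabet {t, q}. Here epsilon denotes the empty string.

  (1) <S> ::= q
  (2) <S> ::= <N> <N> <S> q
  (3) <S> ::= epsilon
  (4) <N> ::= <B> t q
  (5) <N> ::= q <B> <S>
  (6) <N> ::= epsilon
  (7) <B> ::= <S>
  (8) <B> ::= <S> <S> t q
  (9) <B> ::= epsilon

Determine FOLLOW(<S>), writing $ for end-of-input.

FIRST(<S>): from <S>::=q we get {q}; from <S>::=<N> <N> <S> q we get {q, t}; from <S>::=epsilon we get {epsilon}. So FIRST(<S>) = {epsilon, q, t}.
FIRST(<B>): from <B>::=<S> we get {epsilon, q, t}; from <B>::=<S> <S> t q we get {q, t}; from <B>::=epsilon we get {epsilon}. So FIRST(<B>) = {epsilon, q, t}.
FIRST(<N>): from <N>::=<B> t q we get {q, t}; from <N>::=q <B> <S> we get {q}; from <N>::=epsilon we get {epsilon}. So FIRST(<N>) = {epsilon, q, t}.
FOLLOW(<S>) includes $ since <S> is the start symbol.
FOLLOW(<N>): in <S>::=<N> <N> <S> q (occurrence 1), <N> is followed by <N> <S> q with FIRST {q, t}; in <S>::=<N> <N> <S> q (occurrence 2), <N> is followed by <S> q with FIRST {q, t}. Thus FOLLOW(<N>) = {q, t}.
FOLLOW(<B>): in <N>::=<B> t q, <B> is followed by t q with FIRST {t}; in <N>::=q <B> <S>, <B> is followed by <S> with FIRST {epsilon, q, t}; in <N>::=q <B> <S>, the suffix after <B> is nullable, so FOLLOW(<B>) ⊇ FOLLOW(<N>) = {q, t}. Thus FOLLOW(<B>) = {q, t}.
FOLLOW(<S>): in <S>::=<N> <N> <S> q, <S> is followed by q with FIRST {q}; in <N>::=q <B> <S>, the suffix after <S> is empty, so FOLLOW(<S>) ⊇ FOLLOW(<N>) = {q, t}; in <B>::=<S>, the suffix after <S> is empty, so FOLLOW(<S>) ⊇ FOLLOW(<B>) = {q, t}; in <B>::=<S> <S> t q (occurrence 1), <S> is followed by <S> t q with FIRST {q, t}; in <B>::=<S> <S> t q (occurrence 2), <S> is followed by t q with FIRST {t}. Thus FOLLOW(<S>) = {$, q, t}.

{$, q, t}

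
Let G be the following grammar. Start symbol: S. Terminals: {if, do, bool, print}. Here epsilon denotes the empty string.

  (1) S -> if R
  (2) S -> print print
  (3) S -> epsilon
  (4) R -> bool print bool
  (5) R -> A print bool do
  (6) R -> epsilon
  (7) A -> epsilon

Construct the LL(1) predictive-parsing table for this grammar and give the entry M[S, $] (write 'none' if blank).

FIRST(S): from S->if R we get {if}; from S->print print we get {print}; from S->epsilon we get {epsilon}. So FIRST(S) = {epsilon, if, print}.
FIRST(A): from A->epsilon we get {epsilon}. So FIRST(A) = {epsilon}.
FIRST(R): from R->bool print bool we get {bool}; from R->A print bool do we get {print}; from R->epsilon we get {epsilon}. So FIRST(R) = {epsilon, bool, print}.
FOLLOW(S) includes $ since S is the start symbol.
FOLLOW(S): S appears on no right-hand side. Thus FOLLOW(S) = {$}.
For S -> if R: FIRST(if R) = {if}, so it goes in M[S, t] for t ∈ {if}.
For S -> print print: FIRST(print print) = {print}, so it goes in M[S, t] for t ∈ {print}.
For S -> epsilon: FIRST(epsilon) = {epsilon}, so it goes in M[S, t] for t ∈ {}; since epsilon ∈ FIRST, also for every t ∈ FOLLOW(S) = {$}.

S -> epsilon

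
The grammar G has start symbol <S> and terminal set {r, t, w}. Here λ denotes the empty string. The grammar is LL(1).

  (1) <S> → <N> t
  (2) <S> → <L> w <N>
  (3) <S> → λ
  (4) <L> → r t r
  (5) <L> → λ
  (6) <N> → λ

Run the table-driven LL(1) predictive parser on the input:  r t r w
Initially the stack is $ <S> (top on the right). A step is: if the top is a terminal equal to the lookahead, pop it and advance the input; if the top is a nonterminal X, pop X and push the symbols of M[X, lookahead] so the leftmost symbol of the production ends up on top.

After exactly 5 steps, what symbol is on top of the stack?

step 1: stack=$ <S>  input=r t r w $  — expand <S> → <L> w <N>
step 2: stack=$ <N> w <L>  input=r t r w $  — expand <L> → r t r
step 3: stack=$ <N> w r t r  input=r t r w $  — match r
step 4: stack=$ <N> w r t  input=t r w $  — match t
step 5: stack=$ <N> w r  input=r w $  — match r
Stack after step 5: $ <N> w (top = w).

w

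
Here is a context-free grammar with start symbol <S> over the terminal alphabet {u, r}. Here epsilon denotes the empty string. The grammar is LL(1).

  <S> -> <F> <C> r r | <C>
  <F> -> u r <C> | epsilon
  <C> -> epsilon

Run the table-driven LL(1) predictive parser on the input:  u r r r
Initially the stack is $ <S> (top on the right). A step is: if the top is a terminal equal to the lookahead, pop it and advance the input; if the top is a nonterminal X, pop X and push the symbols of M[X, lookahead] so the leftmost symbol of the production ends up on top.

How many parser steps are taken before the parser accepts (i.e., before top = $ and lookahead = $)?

step 1: stack=$ <S>  input=u r r r $  — expand <S> -> <F> <C> r r
step 2: stack=$ r r <C> <F>  input=u r r r $  — expand <F> -> u r <C>
step 3: stack=$ r r <C> <C> r u  input=u r r r $  — match u
step 4: stack=$ r r <C> <C> r  input=r r r $  — match r
step 5: stack=$ r r <C> <C>  input=r r $  — expand <C> -> epsilon
step 6: stack=$ r r <C>  input=r r $  — expand <C> -> epsilon
step 7: stack=$ r r  input=r r $  — match r
step 8: stack=$ r  input=r $  — match r
Accept reached after 8 steps.

8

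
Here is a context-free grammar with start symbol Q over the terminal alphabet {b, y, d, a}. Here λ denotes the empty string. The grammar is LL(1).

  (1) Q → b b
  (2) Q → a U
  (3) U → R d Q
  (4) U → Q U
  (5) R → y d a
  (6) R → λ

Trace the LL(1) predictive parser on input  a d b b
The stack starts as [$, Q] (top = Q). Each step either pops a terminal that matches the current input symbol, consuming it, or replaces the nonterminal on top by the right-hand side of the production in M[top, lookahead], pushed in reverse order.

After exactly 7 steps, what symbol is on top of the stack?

step 1: stack=$ Q  input=a d b b $  — expand Q → a U
step 2: stack=$ U a  input=a d b b $  — match a
step 3: stack=$ U  input=d b b $  — expand U → R d Q
step 4: stack=$ Q d R  input=d b b $  — expand R → λ
step 5: stack=$ Q d  input=d b b $  — match d
step 6: stack=$ Q  input=b b $  — expand Q → b b
step 7: stack=$ b b  input=b b $  — match b
Stack after step 7: $ b (top = b).

b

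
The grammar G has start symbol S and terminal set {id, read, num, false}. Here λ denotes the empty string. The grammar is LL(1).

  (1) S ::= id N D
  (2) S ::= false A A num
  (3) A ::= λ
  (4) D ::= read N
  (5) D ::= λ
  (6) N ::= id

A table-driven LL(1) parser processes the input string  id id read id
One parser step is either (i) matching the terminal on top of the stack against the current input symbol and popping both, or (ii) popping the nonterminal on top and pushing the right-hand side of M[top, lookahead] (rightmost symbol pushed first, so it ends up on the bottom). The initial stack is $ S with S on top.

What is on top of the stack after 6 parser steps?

N

     Stack     Input            Action
  1  $ S       id id read id $  expand S ::= id N D
  2  $ D N id  id id read id $  match id
  3  $ D N     id read id $     expand N ::= id
  4  $ D id    id read id $     match id
  5  $ D       read id $        expand D ::= read N
  6  $ N read  read id $        match read
Stack after step 6: $ N (top = N).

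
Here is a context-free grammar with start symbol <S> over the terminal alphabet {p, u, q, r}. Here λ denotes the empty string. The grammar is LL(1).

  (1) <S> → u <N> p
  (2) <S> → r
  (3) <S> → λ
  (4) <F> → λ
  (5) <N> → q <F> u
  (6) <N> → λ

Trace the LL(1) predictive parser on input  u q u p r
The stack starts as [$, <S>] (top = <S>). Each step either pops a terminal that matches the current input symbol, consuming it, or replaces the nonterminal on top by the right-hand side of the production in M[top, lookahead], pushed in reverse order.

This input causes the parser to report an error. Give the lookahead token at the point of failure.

r

     Stack        Input        Action
  1  $ <S>        u q u p r $  expand <S> → u <N> p
  2  $ p <N> u    u q u p r $  match u
  3  $ p <N>      q u p r $    expand <N> → q <F> u
  4  $ p u <F> q  q u p r $    match q
  5  $ p u <F>    u p r $      expand <F> → λ
  6  $ p u        u p r $      match u
  7  $ p          p r $        match p
  8  $            r $          error: stack empty but input remains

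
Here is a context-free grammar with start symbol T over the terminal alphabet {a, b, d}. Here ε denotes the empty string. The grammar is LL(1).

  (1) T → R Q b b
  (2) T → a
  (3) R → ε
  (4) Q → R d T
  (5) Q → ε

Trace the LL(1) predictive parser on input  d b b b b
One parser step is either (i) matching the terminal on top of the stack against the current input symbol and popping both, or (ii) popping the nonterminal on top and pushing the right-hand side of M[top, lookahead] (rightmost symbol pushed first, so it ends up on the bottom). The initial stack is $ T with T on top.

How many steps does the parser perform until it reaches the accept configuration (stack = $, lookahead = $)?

12

step 1: stack=$ T  input=d b b b b $  — expand T → R Q b b
step 2: stack=$ b b Q R  input=d b b b b $  — expand R → ε
step 3: stack=$ b b Q  input=d b b b b $  — expand Q → R d T
step 4: stack=$ b b T d R  input=d b b b b $  — expand R → ε
step 5: stack=$ b b T d  input=d b b b b $  — match d
step 6: stack=$ b b T  input=b b b b $  — expand T → R Q b b
step 7: stack=$ b b b b Q R  input=b b b b $  — expand R → ε
step 8: stack=$ b b b b Q  input=b b b b $  — expand Q → ε
step 9: stack=$ b b b b  input=b b b b $  — match b
step 10: stack=$ b b b  input=b b b $  — match b
step 11: stack=$ b b  input=b b $  — match b
step 12: stack=$ b  input=b $  — match b
Accept reached after 12 steps.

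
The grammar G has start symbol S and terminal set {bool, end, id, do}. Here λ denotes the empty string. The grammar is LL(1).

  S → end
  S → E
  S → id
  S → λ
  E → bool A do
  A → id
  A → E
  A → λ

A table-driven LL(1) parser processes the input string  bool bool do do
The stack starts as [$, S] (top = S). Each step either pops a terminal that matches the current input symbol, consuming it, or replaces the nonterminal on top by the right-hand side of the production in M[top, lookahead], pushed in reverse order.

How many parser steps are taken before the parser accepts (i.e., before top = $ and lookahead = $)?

9

step 1: stack=$ S  input=bool bool do do $  — expand S → E
step 2: stack=$ E  input=bool bool do do $  — expand E → bool A do
step 3: stack=$ do A bool  input=bool bool do do $  — match bool
step 4: stack=$ do A  input=bool do do $  — expand A → E
step 5: stack=$ do E  input=bool do do $  — expand E → bool A do
step 6: stack=$ do do A bool  input=bool do do $  — match bool
step 7: stack=$ do do A  input=do do $  — expand A → λ
step 8: stack=$ do do  input=do do $  — match do
step 9: stack=$ do  input=do $  — match do
Accept reached after 9 steps.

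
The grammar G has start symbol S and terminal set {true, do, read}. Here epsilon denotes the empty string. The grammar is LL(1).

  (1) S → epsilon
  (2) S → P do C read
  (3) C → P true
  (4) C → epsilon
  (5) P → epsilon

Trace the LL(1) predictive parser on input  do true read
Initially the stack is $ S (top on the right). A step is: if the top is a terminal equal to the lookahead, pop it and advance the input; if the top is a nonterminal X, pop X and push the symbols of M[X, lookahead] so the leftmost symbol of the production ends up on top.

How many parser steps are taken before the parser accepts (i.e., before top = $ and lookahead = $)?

     Stack          Input           Action
  1  $ S            do true read $  expand S → P do C read
  2  $ read C do P  do true read $  expand P → epsilon
  3  $ read C do    do true read $  match do
  4  $ read C       true read $     expand C → P true
  5  $ read true P  true read $     expand P → epsilon
  6  $ read true    true read $     match true
  7  $ read         read $          match read
Accept reached after 7 steps.

7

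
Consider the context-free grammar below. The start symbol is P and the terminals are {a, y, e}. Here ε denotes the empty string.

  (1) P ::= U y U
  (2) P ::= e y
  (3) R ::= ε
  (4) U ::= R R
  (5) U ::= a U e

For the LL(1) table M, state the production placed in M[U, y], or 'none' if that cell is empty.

FIRST(R): from R::=ε we get {ε}. So FIRST(R) = {ε}.
FIRST(U): from U::=R R we get {ε}; from U::=a U e we get {a}. So FIRST(U) = {ε, a}.
FIRST(P): from P::=U y U we get {a, y}; from P::=e y we get {e}. So FIRST(P) = {a, e, y}.
FOLLOW(P) includes $ since P is the start symbol.
FOLLOW(P): P appears on no right-hand side. Thus FOLLOW(P) = {$}.
FOLLOW(U): in P::=U y U (occurrence 1), U is followed by y U with FIRST {y}; in P::=U y U (occurrence 2), the suffix after U is empty, so FOLLOW(U) ⊇ FOLLOW(P) = {$}; in U::=a U e, U is followed by e with FIRST {e}. Thus FOLLOW(U) = {$, e, y}.
For U ::= R R: FIRST(R R) = {ε}, so it goes in M[U, t] for t ∈ {}; since ε ∈ FIRST, also for every t ∈ FOLLOW(U) = {$, e, y}.
For U ::= a U e: FIRST(a U e) = {a}, so it goes in M[U, t] for t ∈ {a}.

U ::= R R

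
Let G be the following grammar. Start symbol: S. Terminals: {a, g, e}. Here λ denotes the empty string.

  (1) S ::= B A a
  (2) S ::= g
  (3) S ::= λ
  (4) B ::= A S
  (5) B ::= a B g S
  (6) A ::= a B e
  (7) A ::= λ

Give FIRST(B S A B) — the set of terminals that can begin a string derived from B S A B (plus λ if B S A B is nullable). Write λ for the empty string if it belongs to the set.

{λ, a, g}

FIRST(A): from A::=a B e we get {a}; from A::=λ we get {λ}. So FIRST(A) = {λ, a}.
FIRST(S): from S::=B A a we get {a, g}; from S::=g we get {g}; from S::=λ we get {λ}. So FIRST(S) = {λ, a, g}.
FIRST(B): from B::=A S we get {λ, a, g}; from B::=a B g S we get {a}. So FIRST(B) = {λ, a, g}.
FIRST(B S A B): take FIRST of each symbol in turn, carrying on past any symbol whose FIRST contains λ; result {λ, a, g}.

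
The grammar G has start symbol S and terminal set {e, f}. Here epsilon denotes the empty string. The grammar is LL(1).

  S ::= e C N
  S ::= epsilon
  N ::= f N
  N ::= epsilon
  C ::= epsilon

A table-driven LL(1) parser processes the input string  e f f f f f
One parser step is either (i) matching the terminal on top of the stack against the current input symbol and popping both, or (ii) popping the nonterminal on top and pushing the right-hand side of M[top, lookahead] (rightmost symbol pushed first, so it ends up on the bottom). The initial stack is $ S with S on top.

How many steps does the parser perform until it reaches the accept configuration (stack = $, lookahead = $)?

14

step 1: stack=$ S  input=e f f f f f $  — expand S ::= e C N
step 2: stack=$ N C e  input=e f f f f f $  — match e
step 3: stack=$ N C  input=f f f f f $  — expand C ::= epsilon
step 4: stack=$ N  input=f f f f f $  — expand N ::= f N
step 5: stack=$ N f  input=f f f f f $  — match f
step 6: stack=$ N  input=f f f f $  — expand N ::= f N
step 7: stack=$ N f  input=f f f f $  — match f
step 8: stack=$ N  input=f f f $  — expand N ::= f N
step 9: stack=$ N f  input=f f f $  — match f
step 10: stack=$ N  input=f f $  — expand N ::= f N
step 11: stack=$ N f  input=f f $  — match f
step 12: stack=$ N  input=f $  — expand N ::= f N
step 13: stack=$ N f  input=f $  — match f
step 14: stack=$ N  input=$  — expand N ::= epsilon
Accept reached after 14 steps.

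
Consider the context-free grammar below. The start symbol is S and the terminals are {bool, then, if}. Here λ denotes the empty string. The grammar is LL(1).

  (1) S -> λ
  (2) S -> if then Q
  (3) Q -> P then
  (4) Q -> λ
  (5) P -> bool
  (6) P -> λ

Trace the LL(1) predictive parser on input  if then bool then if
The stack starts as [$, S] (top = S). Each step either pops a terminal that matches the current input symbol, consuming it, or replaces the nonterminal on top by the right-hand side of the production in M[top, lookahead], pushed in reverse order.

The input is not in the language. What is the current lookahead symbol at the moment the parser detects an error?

if

     Stack        Input                   Action
  1  $ S          if then bool then if $  expand S -> if then Q
  2  $ Q then if  if then bool then if $  match if
  3  $ Q then     then bool then if $     match then
  4  $ Q          bool then if $          expand Q -> P then
  5  $ then P     bool then if $          expand P -> bool
  6  $ then bool  bool then if $          match bool
  7  $ then       then if $               match then
  8  $            if $                    error: stack empty but input remains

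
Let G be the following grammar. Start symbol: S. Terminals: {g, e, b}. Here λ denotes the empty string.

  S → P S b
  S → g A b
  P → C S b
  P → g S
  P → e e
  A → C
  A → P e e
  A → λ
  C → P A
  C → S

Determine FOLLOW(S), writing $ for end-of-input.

{$, b, e, g}

FIRST(S): from S→P S b we get {e, g}; from S→g A b we get {g}. So FIRST(S) = {e, g}.
FIRST(P): from P→C S b we get {e, g}; from P→g S we get {g}; from P→e e we get {e}. So FIRST(P) = {e, g}.
FIRST(C): from C→P A we get {e, g}; from C→S we get {e, g}. So FIRST(C) = {e, g}.
FIRST(A): from A→C we get {e, g}; from A→P e e we get {e, g}; from A→λ we get {λ}. So FIRST(A) = {λ, e, g}.
FOLLOW(S) includes $ since S is the start symbol.
FOLLOW(S): in S→P S b, S is followed by b with FIRST {b}; in P→C S b, S is followed by b with FIRST {b}; in P→g S, the suffix after S is empty, so FOLLOW(S) ⊇ FOLLOW(P) = {b, e, g}; in C→S, the suffix after S is empty, so FOLLOW(S) ⊇ FOLLOW(C) = {b, e, g}. Thus FOLLOW(S) = {$, b, e, g}.
FOLLOW(P): in S→P S b, P is followed by S b with FIRST {e, g}; in A→P e e, P is followed by e e with FIRST {e}; in C→P A, P is followed by A with FIRST {λ, e, g}; in C→P A, the suffix after P is nullable, so FOLLOW(P) ⊇ FOLLOW(C) = {b, e, g}. Thus FOLLOW(P) = {b, e, g}.
FOLLOW(A): in S→g A b, A is followed by b with FIRST {b}; in C→P A, the suffix after A is empty, so FOLLOW(A) ⊇ FOLLOW(C) = {b, e, g}. Thus FOLLOW(A) = {b, e, g}.
FOLLOW(C): in P→C S b, C is followed by S b with FIRST {e, g}; in A→C, the suffix after C is empty, so FOLLOW(C) ⊇ FOLLOW(A) = {b, e, g}. Thus FOLLOW(C) = {b, e, g}.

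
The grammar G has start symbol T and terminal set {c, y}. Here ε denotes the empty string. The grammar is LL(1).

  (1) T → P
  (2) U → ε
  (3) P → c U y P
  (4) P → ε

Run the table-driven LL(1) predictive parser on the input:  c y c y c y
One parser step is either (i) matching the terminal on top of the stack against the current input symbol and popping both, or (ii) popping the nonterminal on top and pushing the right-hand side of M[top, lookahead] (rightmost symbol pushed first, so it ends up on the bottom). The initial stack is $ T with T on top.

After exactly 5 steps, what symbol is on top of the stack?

P

     Stack      Input          Action
  1  $ T        c y c y c y $  expand T → P
  2  $ P        c y c y c y $  expand P → c U y P
  3  $ P y U c  c y c y c y $  match c
  4  $ P y U    y c y c y $    expand U → ε
  5  $ P y      y c y c y $    match y
Stack after step 5: $ P (top = P).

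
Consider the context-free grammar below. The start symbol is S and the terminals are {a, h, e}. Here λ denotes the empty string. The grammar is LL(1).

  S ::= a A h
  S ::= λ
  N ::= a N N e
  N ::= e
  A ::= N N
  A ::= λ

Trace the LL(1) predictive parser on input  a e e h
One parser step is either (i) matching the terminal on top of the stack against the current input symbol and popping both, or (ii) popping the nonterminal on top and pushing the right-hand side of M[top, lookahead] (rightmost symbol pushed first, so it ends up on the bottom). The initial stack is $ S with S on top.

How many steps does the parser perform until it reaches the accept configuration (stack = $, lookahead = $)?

8

step 1: stack=$ S  input=a e e h $  — expand S ::= a A h
step 2: stack=$ h A a  input=a e e h $  — match a
step 3: stack=$ h A  input=e e h $  — expand A ::= N N
step 4: stack=$ h N N  input=e e h $  — expand N ::= e
step 5: stack=$ h N e  input=e e h $  — match e
step 6: stack=$ h N  input=e h $  — expand N ::= e
step 7: stack=$ h e  input=e h $  — match e
step 8: stack=$ h  input=h $  — match h
Accept reached after 8 steps.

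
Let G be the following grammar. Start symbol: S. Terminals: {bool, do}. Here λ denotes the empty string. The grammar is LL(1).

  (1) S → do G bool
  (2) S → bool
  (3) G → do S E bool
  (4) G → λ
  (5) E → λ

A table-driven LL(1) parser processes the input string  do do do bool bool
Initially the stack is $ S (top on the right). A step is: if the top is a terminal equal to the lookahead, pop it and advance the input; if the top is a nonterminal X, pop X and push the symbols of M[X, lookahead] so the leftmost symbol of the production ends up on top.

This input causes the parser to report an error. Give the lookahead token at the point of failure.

$

step 1: stack=$ S  input=do do do bool bool $  — expand S → do G bool
step 2: stack=$ bool G do  input=do do do bool bool $  — match do
step 3: stack=$ bool G  input=do do bool bool $  — expand G → do S E bool
step 4: stack=$ bool bool E S do  input=do do bool bool $  — match do
step 5: stack=$ bool bool E S  input=do bool bool $  — expand S → do G bool
step 6: stack=$ bool bool E bool G do  input=do bool bool $  — match do
step 7: stack=$ bool bool E bool G  input=bool bool $  — expand G → λ
step 8: stack=$ bool bool E bool  input=bool bool $  — match bool
step 9: stack=$ bool bool E  input=bool $  — expand E → λ
step 10: stack=$ bool bool  input=bool $  — match bool
step 11: stack=$ bool  input=$  — error: top is terminal bool but lookahead is $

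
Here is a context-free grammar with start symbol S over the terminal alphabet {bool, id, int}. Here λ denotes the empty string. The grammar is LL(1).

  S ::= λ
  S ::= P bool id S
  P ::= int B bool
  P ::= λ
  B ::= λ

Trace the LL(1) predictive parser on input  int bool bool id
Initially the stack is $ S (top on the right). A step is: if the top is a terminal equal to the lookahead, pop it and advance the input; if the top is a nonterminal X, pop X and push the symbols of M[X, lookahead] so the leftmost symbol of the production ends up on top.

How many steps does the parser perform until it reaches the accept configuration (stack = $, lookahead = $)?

8

step 1: stack=$ S  input=int bool bool id $  — expand S ::= P bool id S
step 2: stack=$ S id bool P  input=int bool bool id $  — expand P ::= int B bool
step 3: stack=$ S id bool bool B int  input=int bool bool id $  — match int
step 4: stack=$ S id bool bool B  input=bool bool id $  — expand B ::= λ
step 5: stack=$ S id bool bool  input=bool bool id $  — match bool
step 6: stack=$ S id bool  input=bool id $  — match bool
step 7: stack=$ S id  input=id $  — match id
step 8: stack=$ S  input=$  — expand S ::= λ
Accept reached after 8 steps.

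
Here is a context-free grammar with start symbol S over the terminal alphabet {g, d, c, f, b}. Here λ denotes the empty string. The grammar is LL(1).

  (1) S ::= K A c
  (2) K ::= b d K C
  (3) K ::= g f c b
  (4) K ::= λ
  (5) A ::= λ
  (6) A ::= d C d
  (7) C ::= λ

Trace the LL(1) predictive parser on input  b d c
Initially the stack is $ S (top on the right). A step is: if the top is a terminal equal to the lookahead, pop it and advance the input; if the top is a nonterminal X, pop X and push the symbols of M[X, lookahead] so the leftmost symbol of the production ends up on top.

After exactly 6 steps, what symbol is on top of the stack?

A

     Stack          Input    Action
  1  $ S            b d c $  expand S ::= K A c
  2  $ c A K        b d c $  expand K ::= b d K C
  3  $ c A C K d b  b d c $  match b
  4  $ c A C K d    d c $    match d
  5  $ c A C K      c $      expand K ::= λ
  6  $ c A C        c $      expand C ::= λ
Stack after step 6: $ c A (top = A).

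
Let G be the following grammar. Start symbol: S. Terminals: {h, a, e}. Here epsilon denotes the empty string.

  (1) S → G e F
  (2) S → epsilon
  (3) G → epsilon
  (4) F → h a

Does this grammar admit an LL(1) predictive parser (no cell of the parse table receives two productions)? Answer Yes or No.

Yes

FIRST(S) = {epsilon, e}
FIRST(G) = {epsilon}
FIRST(F) = {h}
FOLLOW(S) = {$}
FOLLOW(G) = {e}
FOLLOW(F) = {$}
Each cell of M receives at most one production.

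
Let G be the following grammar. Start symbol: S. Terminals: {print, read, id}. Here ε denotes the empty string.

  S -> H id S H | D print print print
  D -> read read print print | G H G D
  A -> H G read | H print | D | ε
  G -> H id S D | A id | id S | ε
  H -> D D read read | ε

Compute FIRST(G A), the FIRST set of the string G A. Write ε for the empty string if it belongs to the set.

FIRST(S) = {id, print, read}  (via H id S H, D print print print)
FIRST(D) = {id, print, read}  (via G H G D)
FIRST(H) = {ε, id, print, read}  (via D D read read)
FIRST(A) = {ε, id, print, read}  (via H G read, H print, D)
FIRST(G) = {ε, id, print, read}  (via H id S D, A id)
FIRST(G A): take FIRST of each symbol in turn, carrying on past any symbol whose FIRST contains ε; result {ε, id, print, read}.

{ε, id, print, read}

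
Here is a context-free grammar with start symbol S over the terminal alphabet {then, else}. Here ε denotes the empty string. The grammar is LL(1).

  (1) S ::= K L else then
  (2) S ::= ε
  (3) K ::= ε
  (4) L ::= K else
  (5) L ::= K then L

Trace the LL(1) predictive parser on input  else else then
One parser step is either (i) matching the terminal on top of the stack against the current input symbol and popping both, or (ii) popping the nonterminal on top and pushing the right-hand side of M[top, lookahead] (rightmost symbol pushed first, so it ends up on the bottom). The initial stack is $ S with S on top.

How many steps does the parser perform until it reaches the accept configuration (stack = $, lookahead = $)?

     Stack               Input             Action
  1  $ S                 else else then $  expand S ::= K L else then
  2  $ then else L K     else else then $  expand K ::= ε
  3  $ then else L       else else then $  expand L ::= K else
  4  $ then else else K  else else then $  expand K ::= ε
  5  $ then else else    else else then $  match else
  6  $ then else         else then $       match else
  7  $ then              then $            match then
Accept reached after 7 steps.

7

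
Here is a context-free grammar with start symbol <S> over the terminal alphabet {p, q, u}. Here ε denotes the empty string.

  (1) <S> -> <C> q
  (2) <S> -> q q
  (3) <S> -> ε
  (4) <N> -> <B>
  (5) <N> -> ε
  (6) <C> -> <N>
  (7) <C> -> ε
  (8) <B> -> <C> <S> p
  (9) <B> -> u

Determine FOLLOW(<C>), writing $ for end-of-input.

{p, q, u}

FIRST(<S>): from <S>-><C> q we get {p, q, u}; from <S>->q q we get {q}; from <S>->ε we get {ε}. So FIRST(<S>) = {ε, p, q, u}.
FIRST(<N>): from <N>-><B> we get {p, q, u}; from <N>->ε we get {ε}. So FIRST(<N>) = {ε, p, q, u}.
FIRST(<C>): from <C>-><N> we get {ε, p, q, u}; from <C>->ε we get {ε}. So FIRST(<C>) = {ε, p, q, u}.
FIRST(<B>): from <B>-><C> <S> p we get {p, q, u}; from <B>->u we get {u}. So FIRST(<B>) = {p, q, u}.
FOLLOW(<S>) includes $ since <S> is the start symbol.
FOLLOW(<S>): in <B>-><C> <S> p, <S> is followed by p with FIRST {p}. Thus FOLLOW(<S>) = {$, p}.
FOLLOW(<C>): in <S>-><C> q, <C> is followed by q with FIRST {q}; in <B>-><C> <S> p, <C> is followed by <S> p with FIRST {p, q, u}. Thus FOLLOW(<C>) = {p, q, u}.
FOLLOW(<N>): in <C>-><N>, the suffix after <N> is empty, so FOLLOW(<N>) ⊇ FOLLOW(<C>) = {p, q, u}. Thus FOLLOW(<N>) = {p, q, u}.
FOLLOW(<B>): in <N>-><B>, the suffix after <B> is empty, so FOLLOW(<B>) ⊇ FOLLOW(<N>) = {p, q, u}. Thus FOLLOW(<B>) = {p, q, u}.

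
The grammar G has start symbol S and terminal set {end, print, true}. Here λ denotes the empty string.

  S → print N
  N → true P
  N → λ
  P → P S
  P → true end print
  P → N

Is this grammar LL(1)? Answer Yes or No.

FIRST(S) = {print}
FIRST(N) = {λ, true}
FIRST(P) = {λ, print, true}
FOLLOW(S) = {$, print}
FOLLOW(N) = {$, print}
FOLLOW(P) = {$, print}
Cell M[P, print] receives both P → P S and P → N — the grammar is not LL(1).

No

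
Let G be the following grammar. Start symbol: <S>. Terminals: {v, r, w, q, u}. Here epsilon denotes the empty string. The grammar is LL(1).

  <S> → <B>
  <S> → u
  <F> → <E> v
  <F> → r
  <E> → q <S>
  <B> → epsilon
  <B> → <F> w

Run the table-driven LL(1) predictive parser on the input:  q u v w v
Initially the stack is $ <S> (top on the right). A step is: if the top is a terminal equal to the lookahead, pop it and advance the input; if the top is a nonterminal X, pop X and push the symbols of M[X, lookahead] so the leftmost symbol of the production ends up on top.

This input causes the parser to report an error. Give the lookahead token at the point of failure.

v

step 1: stack=$ <S>  input=q u v w v $  — expand <S> → <B>
step 2: stack=$ <B>  input=q u v w v $  — expand <B> → <F> w
step 3: stack=$ w <F>  input=q u v w v $  — expand <F> → <E> v
step 4: stack=$ w v <E>  input=q u v w v $  — expand <E> → q <S>
step 5: stack=$ w v <S> q  input=q u v w v $  — match q
step 6: stack=$ w v <S>  input=u v w v $  — expand <S> → u
step 7: stack=$ w v u  input=u v w v $  — match u
step 8: stack=$ w v  input=v w v $  — match v
step 9: stack=$ w  input=w v $  — match w
step 10: stack=$  input=v $  — error: stack empty but input remains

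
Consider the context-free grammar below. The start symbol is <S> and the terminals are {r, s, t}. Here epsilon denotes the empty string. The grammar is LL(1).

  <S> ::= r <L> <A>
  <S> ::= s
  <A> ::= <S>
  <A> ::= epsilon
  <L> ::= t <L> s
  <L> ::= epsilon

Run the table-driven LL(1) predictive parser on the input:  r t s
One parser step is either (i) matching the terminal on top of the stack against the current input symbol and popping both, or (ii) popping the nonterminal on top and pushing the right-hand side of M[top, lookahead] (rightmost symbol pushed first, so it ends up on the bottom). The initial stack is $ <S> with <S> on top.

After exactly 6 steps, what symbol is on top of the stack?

step 1: stack=$ <S>  input=r t s $  — expand <S> ::= r <L> <A>
step 2: stack=$ <A> <L> r  input=r t s $  — match r
step 3: stack=$ <A> <L>  input=t s $  — expand <L> ::= t <L> s
step 4: stack=$ <A> s <L> t  input=t s $  — match t
step 5: stack=$ <A> s <L>  input=s $  — expand <L> ::= epsilon
step 6: stack=$ <A> s  input=s $  — match s
Stack after step 6: $ <A> (top = <A>).

<A>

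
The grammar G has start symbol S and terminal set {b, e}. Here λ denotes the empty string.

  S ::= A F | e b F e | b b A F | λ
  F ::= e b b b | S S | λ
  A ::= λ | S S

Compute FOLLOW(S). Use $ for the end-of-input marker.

FIRST(S): from S::=A F we get {λ, b, e}; from S::=e b F e we get {e}; from S::=b b A F we get {b}; from S::=λ we get {λ}. So FIRST(S) = {λ, b, e}.
FIRST(F): from F::=e b b b we get {e}; from F::=S S we get {λ, b, e}; from F::=λ we get {λ}. So FIRST(F) = {λ, b, e}.
FIRST(A): from A::=λ we get {λ}; from A::=S S we get {λ, b, e}. So FIRST(A) = {λ, b, e}.
FOLLOW(S) includes $ since S is the start symbol.
FOLLOW(S): in F::=S S (occurrence 1), S is followed by S with FIRST {λ, b, e}; in F::=S S (occurrence 1), the suffix after S is nullable, so FOLLOW(S) ⊇ FOLLOW(F) = {$, b, e}; in F::=S S (occurrence 2), the suffix after S is empty, so FOLLOW(S) ⊇ FOLLOW(F) = {$, b, e}; in A::=S S (occurrence 1), S is followed by S with FIRST {λ, b, e}; in A::=S S (occurrence 1), the suffix after S is nullable, so FOLLOW(S) ⊇ FOLLOW(A) = {$, b, e}; in A::=S S (occurrence 2), the suffix after S is empty, so FOLLOW(S) ⊇ FOLLOW(A) = {$, b, e}. Thus FOLLOW(S) = {$, b, e}.
FOLLOW(F): in S::=A F, the suffix after F is empty, so FOLLOW(F) ⊇ FOLLOW(S) = {$, b, e}; in S::=e b F e, F is followed by e with FIRST {e}; in S::=b b A F, the suffix after F is empty, so FOLLOW(F) ⊇ FOLLOW(S) = {$, b, e}. Thus FOLLOW(F) = {$, b, e}.
FOLLOW(A): in S::=A F, A is followed by F with FIRST {λ, b, e}; in S::=A F, the suffix after A is nullable, so FOLLOW(A) ⊇ FOLLOW(S) = {$, b, e}; in S::=b b A F, A is followed by F with FIRST {λ, b, e}; in S::=b b A F, the suffix after A is nullable, so FOLLOW(A) ⊇ FOLLOW(S) = {$, b, e}. Thus FOLLOW(A) = {$, b, e}.

{$, b, e}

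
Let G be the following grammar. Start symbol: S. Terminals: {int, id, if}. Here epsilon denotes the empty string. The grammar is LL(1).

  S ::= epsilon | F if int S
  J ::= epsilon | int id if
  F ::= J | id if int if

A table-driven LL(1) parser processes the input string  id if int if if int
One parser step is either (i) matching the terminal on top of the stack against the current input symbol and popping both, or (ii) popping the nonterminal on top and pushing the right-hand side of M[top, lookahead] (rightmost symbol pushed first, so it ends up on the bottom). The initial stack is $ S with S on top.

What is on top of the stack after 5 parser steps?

step 1: stack=$ S  input=id if int if if int $  — expand S ::= F if int S
step 2: stack=$ S int if F  input=id if int if if int $  — expand F ::= id if int if
step 3: stack=$ S int if if int if id  input=id if int if if int $  — match id
step 4: stack=$ S int if if int if  input=if int if if int $  — match if
step 5: stack=$ S int if if int  input=int if if int $  — match int
Stack after step 5: $ S int if if (top = if).

if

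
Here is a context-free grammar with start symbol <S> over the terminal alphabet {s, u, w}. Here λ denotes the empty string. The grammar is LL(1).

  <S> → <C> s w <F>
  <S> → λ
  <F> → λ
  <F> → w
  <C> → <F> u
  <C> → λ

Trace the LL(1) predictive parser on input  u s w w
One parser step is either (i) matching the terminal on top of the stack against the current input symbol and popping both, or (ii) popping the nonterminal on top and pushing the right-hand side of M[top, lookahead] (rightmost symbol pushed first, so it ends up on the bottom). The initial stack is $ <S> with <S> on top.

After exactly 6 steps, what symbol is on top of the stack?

     Stack            Input      Action
  1  $ <S>            u s w w $  expand <S> → <C> s w <F>
  2  $ <F> w s <C>    u s w w $  expand <C> → <F> u
  3  $ <F> w s u <F>  u s w w $  expand <F> → λ
  4  $ <F> w s u      u s w w $  match u
  5  $ <F> w s        s w w $    match s
  6  $ <F> w          w w $      match w
Stack after step 6: $ <F> (top = <F>).

<F>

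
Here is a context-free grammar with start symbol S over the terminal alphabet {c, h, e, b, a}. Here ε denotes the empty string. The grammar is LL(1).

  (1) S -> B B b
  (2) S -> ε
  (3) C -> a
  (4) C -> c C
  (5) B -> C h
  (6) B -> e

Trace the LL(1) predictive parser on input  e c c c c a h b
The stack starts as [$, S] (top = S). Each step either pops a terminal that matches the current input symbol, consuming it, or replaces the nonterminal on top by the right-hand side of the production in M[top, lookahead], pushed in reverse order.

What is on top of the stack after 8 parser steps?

C

     Stack      Input              Action
  1  $ S        e c c c c a h b $  expand S -> B B b
  2  $ b B B    e c c c c a h b $  expand B -> e
  3  $ b B e    e c c c c a h b $  match e
  4  $ b B      c c c c a h b $    expand B -> C h
  5  $ b h C    c c c c a h b $    expand C -> c C
  6  $ b h C c  c c c c a h b $    match c
  7  $ b h C    c c c a h b $      expand C -> c C
  8  $ b h C c  c c c a h b $      match c
Stack after step 8: $ b h C (top = C).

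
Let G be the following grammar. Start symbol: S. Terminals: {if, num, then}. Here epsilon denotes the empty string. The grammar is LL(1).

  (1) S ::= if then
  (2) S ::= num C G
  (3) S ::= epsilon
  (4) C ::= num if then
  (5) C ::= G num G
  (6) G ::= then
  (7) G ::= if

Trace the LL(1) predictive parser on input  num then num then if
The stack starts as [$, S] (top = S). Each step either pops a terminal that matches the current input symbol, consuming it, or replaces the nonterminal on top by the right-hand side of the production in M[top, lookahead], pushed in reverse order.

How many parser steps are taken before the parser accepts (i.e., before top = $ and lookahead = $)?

10

step 1: stack=$ S  input=num then num then if $  — expand S ::= num C G
step 2: stack=$ G C num  input=num then num then if $  — match num
step 3: stack=$ G C  input=then num then if $  — expand C ::= G num G
step 4: stack=$ G G num G  input=then num then if $  — expand G ::= then
step 5: stack=$ G G num then  input=then num then if $  — match then
step 6: stack=$ G G num  input=num then if $  — match num
step 7: stack=$ G G  input=then if $  — expand G ::= then
step 8: stack=$ G then  input=then if $  — match then
step 9: stack=$ G  input=if $  — expand G ::= if
step 10: stack=$ if  input=if $  — match if
Accept reached after 10 steps.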